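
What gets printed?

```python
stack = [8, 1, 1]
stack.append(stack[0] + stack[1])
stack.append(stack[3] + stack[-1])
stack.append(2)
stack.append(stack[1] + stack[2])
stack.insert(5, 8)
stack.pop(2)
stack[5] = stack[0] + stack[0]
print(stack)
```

[8, 1, 9, 18, 8, 16, 2]

append stack[0]+stack[1] = 8+1 = 9 → [8, 1, 1, 9]
append stack[3]+stack[-1] = 9+9 = 18 → [8, 1, 1, 9, 18]
append 2 → [8, 1, 1, 9, 18, 2]
append stack[1]+stack[2] = 1+1 = 2 → [8, 1, 1, 9, 18, 2, 2]
insert 8 at 5 → [8, 1, 1, 9, 18, 8, 2, 2]
pop(2) removes 1 → [8, 1, 9, 18, 8, 2, 2]
stack[5] = stack[0]+stack[0] = 8+8 = 16 → [8, 1, 9, 18, 8, 16, 2]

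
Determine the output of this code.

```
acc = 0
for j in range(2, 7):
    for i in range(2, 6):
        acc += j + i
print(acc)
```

j=2,i=2: acc = 0+4 = 4
j=2,i=3: acc = 4+5 = 9
j=2,i=4: acc = 9+6 = 15
j=2,i=5: acc = 15+7 = 22
j=3,i=2: acc = 22+5 = 27
j=3,i=3: acc = 27+6 = 33
j=3,i=4: acc = 33+7 = 40
j=3,i=5: acc = 40+8 = 48
j=4,i=2: acc = 48+6 = 54
j=4,i=3: acc = 54+7 = 61
j=4,i=4: acc = 61+8 = 69
j=4,i=5: acc = 69+9 = 78
j=5,i=2: acc = 78+7 = 85
j=5,i=3: acc = 85+8 = 93
j=5,i=4: acc = 93+9 = 102
j=5,i=5: acc = 102+10 = 112
j=6,i=2: acc = 112+8 = 120
j=6,i=3: acc = 120+9 = 129
j=6,i=4: acc = 129+10 = 139
j=6,i=5: acc = 139+11 = 150

150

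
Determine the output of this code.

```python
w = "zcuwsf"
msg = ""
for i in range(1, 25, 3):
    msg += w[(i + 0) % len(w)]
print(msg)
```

i=1: add w[1]='c' → 'c'
i=4: add w[4]='s' → 'cs'
i=7: add w[1]='c' → 'csc'
i=10: add w[4]='s' → 'cscs'
i=13: add w[1]='c' → 'cscsc'
i=16: add w[4]='s' → 'cscscs'
i=19: add w[1]='c' → 'cscscsc'
i=22: add w[4]='s' → 'cscscscs'

cscscscs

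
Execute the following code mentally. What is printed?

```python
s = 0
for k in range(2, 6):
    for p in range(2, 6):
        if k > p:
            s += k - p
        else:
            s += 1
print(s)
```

k=2,p=2: not 2>2, s = 0+1 = 1
k=2,p=3: not 2>3, s = 1+1 = 2
k=2,p=4: not 2>4, s = 2+1 = 3
k=2,p=5: not 2>5, s = 3+1 = 4
k=3,p=2: 3>2, s = 4+1 = 5
k=3,p=3: not 3>3, s = 5+1 = 6
k=3,p=4: not 3>4, s = 6+1 = 7
k=3,p=5: not 3>5, s = 7+1 = 8
k=4,p=2: 4>2, s = 8+2 = 10
k=4,p=3: 4>3, s = 10+1 = 11
k=4,p=4: not 4>4, s = 11+1 = 12
k=4,p=5: not 4>5, s = 12+1 = 13
k=5,p=2: 5>2, s = 13+3 = 16
k=5,p=3: 5>3, s = 16+2 = 18
k=5,p=4: 5>4, s = 18+1 = 19
k=5,p=5: not 5>5, s = 19+1 = 20

20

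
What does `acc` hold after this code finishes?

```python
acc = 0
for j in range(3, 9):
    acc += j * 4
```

j=3: acc = 0+3*4 = 12
j=4: acc = 12+4*4 = 28
j=5: acc = 28+5*4 = 48
j=6: acc = 48+6*4 = 72
j=7: acc = 72+7*4 = 100
j=8: acc = 100+8*4 = 132

132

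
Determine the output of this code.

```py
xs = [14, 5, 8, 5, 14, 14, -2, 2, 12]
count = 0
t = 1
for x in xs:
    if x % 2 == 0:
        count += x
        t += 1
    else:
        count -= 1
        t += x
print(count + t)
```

78

x=14: even, count = 0+14 = 14; t=2
x=5: not even, count = 14-1 = 13; t=7
x=8: even, count = 13+8 = 21; t=8
x=5: not even, count = 21-1 = 20; t=13
x=14: even, count = 20+14 = 34; t=14
x=14: even, count = 34+14 = 48; t=15
x=-2: even, count = 48+(-2) = 46; t=16
x=2: even, count = 46+2 = 48; t=17
x=12: even, count = 48+12 = 60; t=18
count+t = 60+18 = 78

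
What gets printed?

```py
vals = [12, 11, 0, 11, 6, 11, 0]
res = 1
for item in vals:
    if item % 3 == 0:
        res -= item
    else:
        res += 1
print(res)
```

-14

item=12: %3==0, res = 1-12 = -11
item=11: not %3==0, res = (-11)+1 = -10
item=0: %3==0, res = (-10)-0 = -10
item=11: not %3==0, res = (-10)+1 = -9
item=6: %3==0, res = (-9)-6 = -15
item=11: not %3==0, res = (-15)+1 = -14
item=0: %3==0, res = (-14)-0 = -14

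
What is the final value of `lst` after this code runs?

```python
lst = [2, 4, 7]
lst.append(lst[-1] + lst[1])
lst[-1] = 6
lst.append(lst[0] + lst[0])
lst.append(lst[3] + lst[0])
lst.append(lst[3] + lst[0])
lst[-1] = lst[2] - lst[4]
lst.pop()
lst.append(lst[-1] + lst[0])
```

append lst[-1]+lst[1] = 7+4 = 11 → [2, 4, 7, 11]
lst[-1] = 6 → [2, 4, 7, 6]
append lst[0]+lst[0] = 2+2 = 4 → [2, 4, 7, 6, 4]
append lst[3]+lst[0] = 6+2 = 8 → [2, 4, 7, 6, 4, 8]
append lst[3]+lst[0] = 6+2 = 8 → [2, 4, 7, 6, 4, 8, 8]
lst[-1] = lst[2]-lst[4] = 7-4 = 3 → [2, 4, 7, 6, 4, 8, 3]
pop() removes 3 → [2, 4, 7, 6, 4, 8]
append lst[-1]+lst[0] = 8+2 = 10 → [2, 4, 7, 6, 4, 8, 10]

[2, 4, 7, 6, 4, 8, 10]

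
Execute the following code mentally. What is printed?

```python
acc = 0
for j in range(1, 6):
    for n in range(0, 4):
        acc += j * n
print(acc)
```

90

j=1,n=0: acc = 0+0 = 0
j=1,n=1: acc = 0+1 = 1
j=1,n=2: acc = 1+2 = 3
j=1,n=3: acc = 3+3 = 6
j=2,n=0: acc = 6+0 = 6
j=2,n=1: acc = 6+2 = 8
j=2,n=2: acc = 8+4 = 12
j=2,n=3: acc = 12+6 = 18
j=3,n=0: acc = 18+0 = 18
j=3,n=1: acc = 18+3 = 21
j=3,n=2: acc = 21+6 = 27
j=3,n=3: acc = 27+9 = 36
j=4,n=0: acc = 36+0 = 36
j=4,n=1: acc = 36+4 = 40
j=4,n=2: acc = 40+8 = 48
j=4,n=3: acc = 48+12 = 60
j=5,n=0: acc = 60+0 = 60
j=5,n=1: acc = 60+5 = 65
j=5,n=2: acc = 65+10 = 75
j=5,n=3: acc = 75+15 = 90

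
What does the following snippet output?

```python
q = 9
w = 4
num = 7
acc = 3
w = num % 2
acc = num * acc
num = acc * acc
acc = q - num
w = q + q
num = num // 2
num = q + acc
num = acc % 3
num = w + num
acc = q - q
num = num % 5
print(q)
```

w = 7%2 = 1
acc = 7*3 = 21
num = 21*21 = 441
acc = 9-441 = -432
w = 9+9 = 18
num = 441//2 = 220
num = 9+(-432) = -423
num = (-432)%3 = 0
num = 18+0 = 18
acc = 9-9 = 0
num = 18%5 = 3

9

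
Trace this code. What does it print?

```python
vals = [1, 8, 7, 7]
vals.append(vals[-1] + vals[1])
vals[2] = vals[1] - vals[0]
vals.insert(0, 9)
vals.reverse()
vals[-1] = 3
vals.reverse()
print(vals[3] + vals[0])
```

10

append vals[-1]+vals[1] = 7+8 = 15 → [1, 8, 7, 7, 15]
vals[2] = vals[1]-vals[0] = 8-1 = 7 → [1, 8, 7, 7, 15]
insert 9 at 0 → [9, 1, 8, 7, 7, 15]
reverse → [15, 7, 7, 8, 1, 9]
vals[-1] = 3 → [15, 7, 7, 8, 1, 3]
reverse → [3, 1, 8, 7, 7, 15]
vals[3]+vals[0] = 7+3 = 10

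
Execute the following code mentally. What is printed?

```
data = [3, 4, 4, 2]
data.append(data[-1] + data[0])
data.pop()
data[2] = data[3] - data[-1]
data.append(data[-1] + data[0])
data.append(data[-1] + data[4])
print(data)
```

[3, 4, 0, 2, 5, 10]

append data[-1]+data[0] = 2+3 = 5 → [3, 4, 4, 2, 5]
pop() removes 5 → [3, 4, 4, 2]
data[2] = data[3]-data[-1] = 2-2 = 0 → [3, 4, 0, 2]
append data[-1]+data[0] = 2+3 = 5 → [3, 4, 0, 2, 5]
append data[-1]+data[4] = 5+5 = 10 → [3, 4, 0, 2, 5, 10]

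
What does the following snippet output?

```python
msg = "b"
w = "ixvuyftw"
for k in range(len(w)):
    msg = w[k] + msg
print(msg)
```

wtfyuvxib

k=0: prepend 'i' → 'ib'
k=1: prepend 'x' → 'xib'
k=2: prepend 'v' → 'vxib'
k=3: prepend 'u' → 'uvxib'
k=4: prepend 'y' → 'yuvxib'
k=5: prepend 'f' → 'fyuvxib'
k=6: prepend 't' → 'tfyuvxib'
k=7: prepend 'w' → 'wtfyuvxib'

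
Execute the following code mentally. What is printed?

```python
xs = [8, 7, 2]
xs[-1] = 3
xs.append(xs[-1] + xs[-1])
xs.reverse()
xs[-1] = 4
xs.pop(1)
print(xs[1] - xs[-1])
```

3

xs[-1] = 3 → [8, 7, 3]
append xs[-1]+xs[-1] = 3+3 = 6 → [8, 7, 3, 6]
reverse → [6, 3, 7, 8]
xs[-1] = 4 → [6, 3, 7, 4]
pop(1) removes 3 → [6, 7, 4]
xs[1]-xs[-1] = 7-4 = 3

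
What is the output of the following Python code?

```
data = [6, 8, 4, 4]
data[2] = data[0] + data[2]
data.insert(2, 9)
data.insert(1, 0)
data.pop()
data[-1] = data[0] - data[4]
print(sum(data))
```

data[2] = data[0]+data[2] = 6+4 = 10 → [6, 8, 10, 4]
insert 9 at 2 → [6, 8, 9, 10, 4]
insert 0 at 1 → [6, 0, 8, 9, 10, 4]
pop() removes 4 → [6, 0, 8, 9, 10]
data[-1] = data[0]-data[4] = 6-10 = -4 → [6, 0, 8, 9, -4]
sum = 19

19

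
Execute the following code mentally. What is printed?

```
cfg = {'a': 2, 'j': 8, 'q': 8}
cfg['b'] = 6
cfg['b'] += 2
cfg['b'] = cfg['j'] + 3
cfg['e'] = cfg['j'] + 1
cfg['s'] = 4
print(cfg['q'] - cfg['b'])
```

cfg['b'] = 6 → {'a': 2, 'j': 8, 'q': 8, 'b': 6}
cfg['b'] = 6+2 = 8 → {'a': 2, 'j': 8, 'q': 8, 'b': 8}
cfg['b'] = cfg['j']+3 = 11 → {'a': 2, 'j': 8, 'q': 8, 'b': 11}
cfg['e'] = cfg['j']+1 = 9 → {'a': 2, 'j': 8, 'q': 8, 'b': 11, 'e': 9}
cfg['s'] = 4 → {'a': 2, 'j': 8, 'q': 8, 'b': 11, 'e': 9, 's': 4}
cfg['q']-cfg['b'] = 8-11 = -3

-3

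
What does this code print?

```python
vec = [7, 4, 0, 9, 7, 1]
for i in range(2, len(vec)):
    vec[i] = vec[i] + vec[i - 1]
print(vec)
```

i=2: vec[2] = 0+4 = 4 → [7, 4, 4, 9, 7, 1]
i=3: vec[3] = 9+4 = 13 → [7, 4, 4, 13, 7, 1]
i=4: vec[4] = 7+13 = 20 → [7, 4, 4, 13, 20, 1]
i=5: vec[5] = 1+20 = 21 → [7, 4, 4, 13, 20, 21]

[7, 4, 4, 13, 20, 21]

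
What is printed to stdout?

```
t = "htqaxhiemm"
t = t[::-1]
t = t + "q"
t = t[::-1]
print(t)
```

reverse → 'mmeihxaqth'
+ 'q' → 'mmeihxaqthq'
reverse → 'qhtqaxhiemm'

qhtqaxhiemm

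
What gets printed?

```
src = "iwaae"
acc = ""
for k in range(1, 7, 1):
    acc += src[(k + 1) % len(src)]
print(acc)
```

aaeiwa

k=1: add src[2]='a' → 'a'
k=2: add src[3]='a' → 'aa'
k=3: add src[4]='e' → 'aae'
k=4: add src[0]='i' → 'aaei'
k=5: add src[1]='w' → 'aaeiw'
k=6: add src[2]='a' → 'aaeiwa'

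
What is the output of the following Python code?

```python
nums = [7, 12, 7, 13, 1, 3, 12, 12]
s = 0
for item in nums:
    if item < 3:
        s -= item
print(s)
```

-1

item=7: not <3
item=12: not <3
item=7: not <3
item=13: not <3
item=1: <3, s = 0-1 = -1
item=3: not <3
item=12: not <3
item=12: not <3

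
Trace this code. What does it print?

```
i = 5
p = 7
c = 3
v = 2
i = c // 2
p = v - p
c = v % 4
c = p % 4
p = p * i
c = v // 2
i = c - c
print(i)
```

i = 3//2 = 1
p = 2-7 = -5
c = 2%4 = 2
c = (-5)%4 = 3
p = (-5)*1 = -5
c = 2//2 = 1
i = 1-1 = 0

0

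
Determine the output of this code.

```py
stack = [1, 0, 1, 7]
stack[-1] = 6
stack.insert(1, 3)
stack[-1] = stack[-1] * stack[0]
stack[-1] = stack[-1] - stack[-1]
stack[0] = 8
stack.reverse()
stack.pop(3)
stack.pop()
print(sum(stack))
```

stack[-1] = 6 → [1, 0, 1, 6]
insert 3 at 1 → [1, 3, 0, 1, 6]
stack[-1] = stack[-1]*stack[0] = 6*1 = 6 → [1, 3, 0, 1, 6]
stack[-1] = stack[-1]-stack[-1] = 6-6 = 0 → [1, 3, 0, 1, 0]
stack[0] = 8 → [8, 3, 0, 1, 0]
reverse → [0, 1, 0, 3, 8]
pop(3) removes 3 → [0, 1, 0, 8]
pop() removes 8 → [0, 1, 0]
sum = 1

1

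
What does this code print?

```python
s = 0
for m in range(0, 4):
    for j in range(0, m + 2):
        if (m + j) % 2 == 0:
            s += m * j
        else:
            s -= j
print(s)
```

m=0,j=0: even sum, s = 0+0 = 0
m=0,j=1: odd sum, s = 0-1 = -1
m=1,j=0: odd sum, s = (-1)-0 = -1
m=1,j=1: even sum, s = (-1)+1 = 0
m=1,j=2: odd sum, s = 0-2 = -2
m=2,j=0: even sum, s = (-2)+0 = -2
m=2,j=1: odd sum, s = (-2)-1 = -3
m=2,j=2: even sum, s = (-3)+4 = 1
m=2,j=3: odd sum, s = 1-3 = -2
m=3,j=0: odd sum, s = (-2)-0 = -2
m=3,j=1: even sum, s = (-2)+3 = 1
m=3,j=2: odd sum, s = 1-2 = -1
m=3,j=3: even sum, s = (-1)+9 = 8
m=3,j=4: odd sum, s = 8-4 = 4

4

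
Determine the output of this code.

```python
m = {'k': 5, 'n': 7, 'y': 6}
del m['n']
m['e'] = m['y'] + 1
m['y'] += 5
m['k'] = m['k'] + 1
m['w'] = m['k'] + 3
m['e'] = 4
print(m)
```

del 'n' → {'k': 5, 'y': 6}
m['e'] = m['y']+1 = 7 → {'k': 5, 'y': 6, 'e': 7}
m['y'] = 6+5 = 11 → {'k': 5, 'y': 11, 'e': 7}
m['k'] = m['k']+1 = 6 → {'k': 6, 'y': 11, 'e': 7}
m['w'] = m['k']+3 = 9 → {'k': 6, 'y': 11, 'e': 7, 'w': 9}
m['e'] = 4 → {'k': 6, 'y': 11, 'e': 4, 'w': 9}

{'k': 6, 'y': 11, 'e': 4, 'w': 9}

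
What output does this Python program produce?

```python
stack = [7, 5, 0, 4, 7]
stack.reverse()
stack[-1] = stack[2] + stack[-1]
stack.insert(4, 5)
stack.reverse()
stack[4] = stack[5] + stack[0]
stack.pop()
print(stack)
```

[7, 5, 5, 0, 14]

reverse → [7, 4, 0, 5, 7]
stack[-1] = stack[2]+stack[-1] = 0+7 = 7 → [7, 4, 0, 5, 7]
insert 5 at 4 → [7, 4, 0, 5, 5, 7]
reverse → [7, 5, 5, 0, 4, 7]
stack[4] = stack[5]+stack[0] = 7+7 = 14 → [7, 5, 5, 0, 14, 7]
pop() removes 7 → [7, 5, 5, 0, 14]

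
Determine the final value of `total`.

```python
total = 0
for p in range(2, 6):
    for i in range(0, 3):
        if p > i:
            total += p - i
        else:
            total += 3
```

33

p=2,i=0: 2>0, total = 0+2 = 2
p=2,i=1: 2>1, total = 2+1 = 3
p=2,i=2: not 2>2, total = 3+3 = 6
p=3,i=0: 3>0, total = 6+3 = 9
p=3,i=1: 3>1, total = 9+2 = 11
p=3,i=2: 3>2, total = 11+1 = 12
p=4,i=0: 4>0, total = 12+4 = 16
p=4,i=1: 4>1, total = 16+3 = 19
p=4,i=2: 4>2, total = 19+2 = 21
p=5,i=0: 5>0, total = 21+5 = 26
p=5,i=1: 5>1, total = 26+4 = 30
p=5,i=2: 5>2, total = 30+3 = 33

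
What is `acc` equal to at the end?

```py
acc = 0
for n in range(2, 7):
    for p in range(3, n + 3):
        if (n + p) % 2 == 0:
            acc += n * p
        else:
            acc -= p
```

215

n=2,p=3: odd sum, acc = 0-3 = -3
n=2,p=4: even sum, acc = (-3)+8 = 5
n=3,p=3: even sum, acc = 5+9 = 14
n=3,p=4: odd sum, acc = 14-4 = 10
n=3,p=5: even sum, acc = 10+15 = 25
n=4,p=3: odd sum, acc = 25-3 = 22
n=4,p=4: even sum, acc = 22+16 = 38
n=4,p=5: odd sum, acc = 38-5 = 33
n=4,p=6: even sum, acc = 33+24 = 57
n=5,p=3: even sum, acc = 57+15 = 72
n=5,p=4: odd sum, acc = 72-4 = 68
n=5,p=5: even sum, acc = 68+25 = 93
n=5,p=6: odd sum, acc = 93-6 = 87
n=5,p=7: even sum, acc = 87+35 = 122
n=6,p=3: odd sum, acc = 122-3 = 119
n=6,p=4: even sum, acc = 119+24 = 143
n=6,p=5: odd sum, acc = 143-5 = 138
n=6,p=6: even sum, acc = 138+36 = 174
n=6,p=7: odd sum, acc = 174-7 = 167
n=6,p=8: even sum, acc = 167+48 = 215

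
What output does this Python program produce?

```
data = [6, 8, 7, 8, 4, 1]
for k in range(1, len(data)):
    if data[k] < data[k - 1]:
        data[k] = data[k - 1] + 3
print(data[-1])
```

k=1: 8>=6, unchanged → [6, 8, 7, 8, 4, 1]
k=2: 7<8, data[2] = 8+3 = 11 → [6, 8, 11, 8, 4, 1]
k=3: 8<11, data[3] = 11+3 = 14 → [6, 8, 11, 14, 4, 1]
k=4: 4<14, data[4] = 14+3 = 17 → [6, 8, 11, 14, 17, 1]
k=5: 1<17, data[5] = 17+3 = 20 → [6, 8, 11, 14, 17, 20]

20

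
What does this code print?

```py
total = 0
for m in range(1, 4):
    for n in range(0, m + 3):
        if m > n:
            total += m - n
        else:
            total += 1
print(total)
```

m=1,n=0: 1>0, total = 0+1 = 1
m=1,n=1: not 1>1, total = 1+1 = 2
m=1,n=2: not 1>2, total = 2+1 = 3
m=1,n=3: not 1>3, total = 3+1 = 4
m=2,n=0: 2>0, total = 4+2 = 6
m=2,n=1: 2>1, total = 6+1 = 7
m=2,n=2: not 2>2, total = 7+1 = 8
m=2,n=3: not 2>3, total = 8+1 = 9
m=2,n=4: not 2>4, total = 9+1 = 10
m=3,n=0: 3>0, total = 10+3 = 13
m=3,n=1: 3>1, total = 13+2 = 15
m=3,n=2: 3>2, total = 15+1 = 16
m=3,n=3: not 3>3, total = 16+1 = 17
m=3,n=4: not 3>4, total = 17+1 = 18
m=3,n=5: not 3>5, total = 18+1 = 19

19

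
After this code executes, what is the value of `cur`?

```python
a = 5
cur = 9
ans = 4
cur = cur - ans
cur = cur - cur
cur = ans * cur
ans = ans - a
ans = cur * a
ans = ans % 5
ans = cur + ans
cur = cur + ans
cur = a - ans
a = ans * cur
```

cur = 9-4 = 5
cur = 5-5 = 0
cur = 4*0 = 0
ans = 4-5 = -1
ans = 0*5 = 0
ans = 0%5 = 0
ans = 0+0 = 0
cur = 0+0 = 0
cur = 5-0 = 5
a = 0*5 = 0

5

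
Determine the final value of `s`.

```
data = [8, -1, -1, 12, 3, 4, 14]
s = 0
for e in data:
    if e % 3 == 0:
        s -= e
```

-15

e=8: not %3==0
e=-1: not %3==0
e=-1: not %3==0
e=12: %3==0, s = 0-12 = -12
e=3: %3==0, s = (-12)-3 = -15
e=4: not %3==0
e=14: not %3==0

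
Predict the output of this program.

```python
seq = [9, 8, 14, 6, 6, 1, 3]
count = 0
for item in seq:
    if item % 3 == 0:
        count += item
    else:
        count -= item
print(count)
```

item=9: %3==0, count = 0+9 = 9
item=8: not %3==0, count = 9-8 = 1
item=14: not %3==0, count = 1-14 = -13
item=6: %3==0, count = (-13)+6 = -7
item=6: %3==0, count = (-7)+6 = -1
item=1: not %3==0, count = (-1)-1 = -2
item=3: %3==0, count = (-2)+3 = 1

1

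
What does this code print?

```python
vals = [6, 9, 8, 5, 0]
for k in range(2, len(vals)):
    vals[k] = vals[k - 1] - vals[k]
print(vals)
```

[6, 9, 1, -4, -4]

k=2: vals[2] = 9-8 = 1 → [6, 9, 1, 5, 0]
k=3: vals[3] = 1-5 = -4 → [6, 9, 1, -4, 0]
k=4: vals[4] = (-4)-0 = -4 → [6, 9, 1, -4, -4]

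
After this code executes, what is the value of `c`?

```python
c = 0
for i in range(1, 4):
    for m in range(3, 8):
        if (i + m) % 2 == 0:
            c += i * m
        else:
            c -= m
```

45

i=1,m=3: even sum, c = 0+3 = 3
i=1,m=4: odd sum, c = 3-4 = -1
i=1,m=5: even sum, c = (-1)+5 = 4
i=1,m=6: odd sum, c = 4-6 = -2
i=1,m=7: even sum, c = (-2)+7 = 5
i=2,m=3: odd sum, c = 5-3 = 2
i=2,m=4: even sum, c = 2+8 = 10
i=2,m=5: odd sum, c = 10-5 = 5
i=2,m=6: even sum, c = 5+12 = 17
i=2,m=7: odd sum, c = 17-7 = 10
i=3,m=3: even sum, c = 10+9 = 19
i=3,m=4: odd sum, c = 19-4 = 15
i=3,m=5: even sum, c = 15+15 = 30
i=3,m=6: odd sum, c = 30-6 = 24
i=3,m=7: even sum, c = 24+21 = 45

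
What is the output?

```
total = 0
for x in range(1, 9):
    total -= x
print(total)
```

-36

x=1: total = 0-1 = -1
x=2: total = (-1)-2 = -3
x=3: total = (-3)-3 = -6
x=4: total = (-6)-4 = -10
x=5: total = (-10)-5 = -15
x=6: total = (-15)-6 = -21
x=7: total = (-21)-7 = -28
x=8: total = (-28)-8 = -36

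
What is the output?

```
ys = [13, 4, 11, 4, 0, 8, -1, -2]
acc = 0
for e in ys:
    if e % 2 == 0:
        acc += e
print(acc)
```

14

e=13: not even
e=4: even, acc = 0+4 = 4
e=11: not even
e=4: even, acc = 4+4 = 8
e=0: even, acc = 8+0 = 8
e=8: even, acc = 8+8 = 16
e=-1: not even
e=-2: even, acc = 16+(-2) = 14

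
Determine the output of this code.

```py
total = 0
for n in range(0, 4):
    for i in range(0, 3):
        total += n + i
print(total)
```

n=0,i=0: total = 0+0 = 0
n=0,i=1: total = 0+1 = 1
n=0,i=2: total = 1+2 = 3
n=1,i=0: total = 3+1 = 4
n=1,i=1: total = 4+2 = 6
n=1,i=2: total = 6+3 = 9
n=2,i=0: total = 9+2 = 11
n=2,i=1: total = 11+3 = 14
n=2,i=2: total = 14+4 = 18
n=3,i=0: total = 18+3 = 21
n=3,i=1: total = 21+4 = 25
n=3,i=2: total = 25+5 = 30

30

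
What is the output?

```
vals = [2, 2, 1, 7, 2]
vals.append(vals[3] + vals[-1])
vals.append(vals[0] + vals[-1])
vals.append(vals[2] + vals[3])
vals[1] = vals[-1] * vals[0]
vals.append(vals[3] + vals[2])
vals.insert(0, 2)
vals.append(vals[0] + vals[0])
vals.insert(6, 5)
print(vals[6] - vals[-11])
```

3

append vals[3]+vals[-1] = 7+2 = 9 → [2, 2, 1, 7, 2, 9]
append vals[0]+vals[-1] = 2+9 = 11 → [2, 2, 1, 7, 2, 9, 11]
append vals[2]+vals[3] = 1+7 = 8 → [2, 2, 1, 7, 2, 9, 11, 8]
vals[1] = vals[-1]*vals[0] = 8*2 = 16 → [2, 16, 1, 7, 2, 9, 11, 8]
append vals[3]+vals[2] = 7+1 = 8 → [2, 16, 1, 7, 2, 9, 11, 8, 8]
insert 2 at 0 → [2, 2, 16, 1, 7, 2, 9, 11, 8, 8]
append vals[0]+vals[0] = 2+2 = 4 → [2, 2, 16, 1, 7, 2, 9, 11, 8, 8, 4]
insert 5 at 6 → [2, 2, 16, 1, 7, 2, 5, 9, 11, 8, 8, 4]
vals[6]-vals[-11] = 5-2 = 3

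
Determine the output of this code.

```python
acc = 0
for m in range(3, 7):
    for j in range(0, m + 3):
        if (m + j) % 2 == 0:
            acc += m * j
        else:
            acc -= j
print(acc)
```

m=3,j=0: odd sum, acc = 0-0 = 0
m=3,j=1: even sum, acc = 0+3 = 3
m=3,j=2: odd sum, acc = 3-2 = 1
m=3,j=3: even sum, acc = 1+9 = 10
m=3,j=4: odd sum, acc = 10-4 = 6
m=3,j=5: even sum, acc = 6+15 = 21
m=4,j=0: even sum, acc = 21+0 = 21
m=4,j=1: odd sum, acc = 21-1 = 20
m=4,j=2: even sum, acc = 20+8 = 28
m=4,j=3: odd sum, acc = 28-3 = 25
m=4,j=4: even sum, acc = 25+16 = 41
m=4,j=5: odd sum, acc = 41-5 = 36
m=4,j=6: even sum, acc = 36+24 = 60
m=5,j=0: odd sum, acc = 60-0 = 60
m=5,j=1: even sum, acc = 60+5 = 65
m=5,j=2: odd sum, acc = 65-2 = 63
m=5,j=3: even sum, acc = 63+15 = 78
m=5,j=4: odd sum, acc = 78-4 = 74
m=5,j=5: even sum, acc = 74+25 = 99
m=5,j=6: odd sum, acc = 99-6 = 93
m=5,j=7: even sum, acc = 93+35 = 128
m=6,j=0: even sum, acc = 128+0 = 128
m=6,j=1: odd sum, acc = 128-1 = 127
m=6,j=2: even sum, acc = 127+12 = 139
m=6,j=3: odd sum, acc = 139-3 = 136
m=6,j=4: even sum, acc = 136+24 = 160
m=6,j=5: odd sum, acc = 160-5 = 155
m=6,j=6: even sum, acc = 155+36 = 191
m=6,j=7: odd sum, acc = 191-7 = 184
m=6,j=8: even sum, acc = 184+48 = 232

232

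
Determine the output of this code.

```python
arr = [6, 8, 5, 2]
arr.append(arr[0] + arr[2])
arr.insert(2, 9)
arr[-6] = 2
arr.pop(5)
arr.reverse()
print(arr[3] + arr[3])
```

append arr[0]+arr[2] = 6+5 = 11 → [6, 8, 5, 2, 11]
insert 9 at 2 → [6, 8, 9, 5, 2, 11]
arr[-6] = 2 → [2, 8, 9, 5, 2, 11]
pop(5) removes 11 → [2, 8, 9, 5, 2]
reverse → [2, 5, 9, 8, 2]
arr[3]+arr[3] = 8+8 = 16

16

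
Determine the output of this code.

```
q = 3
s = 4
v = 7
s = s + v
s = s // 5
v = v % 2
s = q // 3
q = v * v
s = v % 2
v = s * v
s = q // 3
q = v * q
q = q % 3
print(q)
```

1

s = 4+7 = 11
s = 11//5 = 2
v = 7%2 = 1
s = 3//3 = 1
q = 1*1 = 1
s = 1%2 = 1
v = 1*1 = 1
s = 1//3 = 0
q = 1*1 = 1
q = 1%3 = 1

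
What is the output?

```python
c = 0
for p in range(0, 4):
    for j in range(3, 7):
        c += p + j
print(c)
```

96

p=0,j=3: c = 0+3 = 3
p=0,j=4: c = 3+4 = 7
p=0,j=5: c = 7+5 = 12
p=0,j=6: c = 12+6 = 18
p=1,j=3: c = 18+4 = 22
p=1,j=4: c = 22+5 = 27
p=1,j=5: c = 27+6 = 33
p=1,j=6: c = 33+7 = 40
p=2,j=3: c = 40+5 = 45
p=2,j=4: c = 45+6 = 51
p=2,j=5: c = 51+7 = 58
p=2,j=6: c = 58+8 = 66
p=3,j=3: c = 66+6 = 72
p=3,j=4: c = 72+7 = 79
p=3,j=5: c = 79+8 = 87
p=3,j=6: c = 87+9 = 96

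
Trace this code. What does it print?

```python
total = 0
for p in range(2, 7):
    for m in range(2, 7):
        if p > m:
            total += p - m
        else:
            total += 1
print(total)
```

p=2,m=2: not 2>2, total = 0+1 = 1
p=2,m=3: not 2>3, total = 1+1 = 2
p=2,m=4: not 2>4, total = 2+1 = 3
p=2,m=5: not 2>5, total = 3+1 = 4
p=2,m=6: not 2>6, total = 4+1 = 5
p=3,m=2: 3>2, total = 5+1 = 6
p=3,m=3: not 3>3, total = 6+1 = 7
p=3,m=4: not 3>4, total = 7+1 = 8
p=3,m=5: not 3>5, total = 8+1 = 9
p=3,m=6: not 3>6, total = 9+1 = 10
p=4,m=2: 4>2, total = 10+2 = 12
p=4,m=3: 4>3, total = 12+1 = 13
p=4,m=4: not 4>4, total = 13+1 = 14
p=4,m=5: not 4>5, total = 14+1 = 15
p=4,m=6: not 4>6, total = 15+1 = 16
p=5,m=2: 5>2, total = 16+3 = 19
p=5,m=3: 5>3, total = 19+2 = 21
p=5,m=4: 5>4, total = 21+1 = 22
p=5,m=5: not 5>5, total = 22+1 = 23
p=5,m=6: not 5>6, total = 23+1 = 24
p=6,m=2: 6>2, total = 24+4 = 28
p=6,m=3: 6>3, total = 28+3 = 31
p=6,m=4: 6>4, total = 31+2 = 33
p=6,m=5: 6>5, total = 33+1 = 34
p=6,m=6: not 6>6, total = 34+1 = 35

35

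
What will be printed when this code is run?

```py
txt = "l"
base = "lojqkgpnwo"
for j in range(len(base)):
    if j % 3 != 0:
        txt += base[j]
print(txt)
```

lojkgnw

j=0: skip
j=1: add 'o' → 'lo'
j=2: add 'j' → 'loj'
j=3: skip
j=4: add 'k' → 'lojk'
j=5: add 'g' → 'lojkg'
j=6: skip
j=7: add 'n' → 'lojkgn'
j=8: add 'w' → 'lojkgnw'
j=9: skip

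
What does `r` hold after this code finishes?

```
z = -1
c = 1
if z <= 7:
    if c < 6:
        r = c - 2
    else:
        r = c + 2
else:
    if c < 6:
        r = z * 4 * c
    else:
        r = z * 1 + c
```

-1

z=-1, c=1
z <= 7 is True; c < 6 is True
→ r = c - 2 = -1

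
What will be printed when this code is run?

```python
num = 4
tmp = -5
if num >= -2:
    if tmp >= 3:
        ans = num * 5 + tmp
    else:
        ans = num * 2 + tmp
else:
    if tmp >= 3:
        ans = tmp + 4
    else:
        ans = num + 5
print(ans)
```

3

num=4, tmp=-5
num >= -2 is True; tmp >= 3 is False
→ ans = num * 2 + tmp = 3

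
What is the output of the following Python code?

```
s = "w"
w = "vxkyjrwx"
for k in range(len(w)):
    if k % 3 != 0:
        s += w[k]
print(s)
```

wxkjrx

k=0: skip
k=1: add 'x' → 'wx'
k=2: add 'k' → 'wxk'
k=3: skip
k=4: add 'j' → 'wxkj'
k=5: add 'r' → 'wxkjr'
k=6: skip
k=7: add 'x' → 'wxkjrx'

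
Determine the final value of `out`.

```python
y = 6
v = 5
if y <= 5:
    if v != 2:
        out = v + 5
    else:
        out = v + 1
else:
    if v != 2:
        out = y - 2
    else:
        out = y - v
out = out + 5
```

y=6, v=5
y <= 5 is False; v != 2 is True
→ out = y - 2 = 4
out = 4+5 = 9

9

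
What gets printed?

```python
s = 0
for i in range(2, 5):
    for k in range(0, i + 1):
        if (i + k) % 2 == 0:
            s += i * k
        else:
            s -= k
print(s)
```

33

i=2,k=0: even sum, s = 0+0 = 0
i=2,k=1: odd sum, s = 0-1 = -1
i=2,k=2: even sum, s = (-1)+4 = 3
i=3,k=0: odd sum, s = 3-0 = 3
i=3,k=1: even sum, s = 3+3 = 6
i=3,k=2: odd sum, s = 6-2 = 4
i=3,k=3: even sum, s = 4+9 = 13
i=4,k=0: even sum, s = 13+0 = 13
i=4,k=1: odd sum, s = 13-1 = 12
i=4,k=2: even sum, s = 12+8 = 20
i=4,k=3: odd sum, s = 20-3 = 17
i=4,k=4: even sum, s = 17+16 = 33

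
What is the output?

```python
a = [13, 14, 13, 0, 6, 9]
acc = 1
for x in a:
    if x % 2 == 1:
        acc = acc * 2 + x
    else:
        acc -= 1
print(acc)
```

87

x=13: odd, acc = 1*2+13 = 15
x=14: not odd, acc = 15-1 = 14
x=13: odd, acc = 14*2+13 = 41
x=0: not odd, acc = 41-1 = 40
x=6: not odd, acc = 40-1 = 39
x=9: odd, acc = 39*2+9 = 87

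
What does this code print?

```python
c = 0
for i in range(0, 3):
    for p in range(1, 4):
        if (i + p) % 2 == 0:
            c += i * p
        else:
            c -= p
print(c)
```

-2

i=0,p=1: odd sum, c = 0-1 = -1
i=0,p=2: even sum, c = (-1)+0 = -1
i=0,p=3: odd sum, c = (-1)-3 = -4
i=1,p=1: even sum, c = (-4)+1 = -3
i=1,p=2: odd sum, c = (-3)-2 = -5
i=1,p=3: even sum, c = (-5)+3 = -2
i=2,p=1: odd sum, c = (-2)-1 = -3
i=2,p=2: even sum, c = (-3)+4 = 1
i=2,p=3: odd sum, c = 1-3 = -2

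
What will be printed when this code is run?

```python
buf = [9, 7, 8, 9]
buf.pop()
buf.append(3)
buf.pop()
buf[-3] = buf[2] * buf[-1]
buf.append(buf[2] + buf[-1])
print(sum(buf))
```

pop() removes 9 → [9, 7, 8]
append 3 → [9, 7, 8, 3]
pop() removes 3 → [9, 7, 8]
buf[-3] = buf[2]*buf[-1] = 8*8 = 64 → [64, 7, 8]
append buf[2]+buf[-1] = 8+8 = 16 → [64, 7, 8, 16]
sum = 95

95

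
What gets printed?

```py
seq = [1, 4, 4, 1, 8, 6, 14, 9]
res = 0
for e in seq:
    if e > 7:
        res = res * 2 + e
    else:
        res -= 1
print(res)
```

33

e=1: not >7, res = 0-1 = -1
e=4: not >7, res = (-1)-1 = -2
e=4: not >7, res = (-2)-1 = -3
e=1: not >7, res = (-3)-1 = -4
e=8: >7, res = (-4)*2+8 = 0
e=6: not >7, res = 0-1 = -1
e=14: >7, res = (-1)*2+14 = 12
e=9: >7, res = 12*2+9 = 33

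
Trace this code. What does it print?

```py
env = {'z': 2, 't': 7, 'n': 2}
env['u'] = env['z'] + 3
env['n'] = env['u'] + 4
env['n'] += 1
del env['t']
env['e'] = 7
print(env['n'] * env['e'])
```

70

env['u'] = env['z']+3 = 5 → {'z': 2, 't': 7, 'n': 2, 'u': 5}
env['n'] = env['u']+4 = 9 → {'z': 2, 't': 7, 'n': 9, 'u': 5}
env['n'] = 9+1 = 10 → {'z': 2, 't': 7, 'n': 10, 'u': 5}
del 't' → {'z': 2, 'n': 10, 'u': 5}
env['e'] = 7 → {'z': 2, 'n': 10, 'u': 5, 'e': 7}
env['n']*env['e'] = 10*7 = 70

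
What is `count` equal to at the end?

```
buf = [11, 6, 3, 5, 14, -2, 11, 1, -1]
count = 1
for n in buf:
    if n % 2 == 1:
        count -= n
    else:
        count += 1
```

n=11: odd, count = 1-11 = -10
n=6: not odd, count = (-10)+1 = -9
n=3: odd, count = (-9)-3 = -12
n=5: odd, count = (-12)-5 = -17
n=14: not odd, count = (-17)+1 = -16
n=-2: not odd, count = (-16)+1 = -15
n=11: odd, count = (-15)-11 = -26
n=1: odd, count = (-26)-1 = -27
n=-1: odd, count = (-27)-(-1) = -26

-26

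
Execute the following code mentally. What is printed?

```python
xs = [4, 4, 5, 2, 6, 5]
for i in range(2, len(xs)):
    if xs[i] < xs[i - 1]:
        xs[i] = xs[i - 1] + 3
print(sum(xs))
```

46

i=2: 5>=4, unchanged → [4, 4, 5, 2, 6, 5]
i=3: 2<5, xs[3] = 5+3 = 8 → [4, 4, 5, 8, 6, 5]
i=4: 6<8, xs[4] = 8+3 = 11 → [4, 4, 5, 8, 11, 5]
i=5: 5<11, xs[5] = 11+3 = 14 → [4, 4, 5, 8, 11, 14]
sum = 46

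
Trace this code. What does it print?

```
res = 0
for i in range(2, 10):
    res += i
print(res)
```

44

i=2: res = 0+2 = 2
i=3: res = 2+3 = 5
i=4: res = 5+4 = 9
i=5: res = 9+5 = 14
i=6: res = 14+6 = 20
i=7: res = 20+7 = 27
i=8: res = 27+8 = 35
i=9: res = 35+9 = 44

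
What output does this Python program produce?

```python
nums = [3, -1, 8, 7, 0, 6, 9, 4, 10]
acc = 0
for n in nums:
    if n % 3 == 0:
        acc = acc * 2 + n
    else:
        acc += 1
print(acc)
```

71

n=3: %3==0, acc = 0*2+3 = 3
n=-1: not %3==0, acc = 3+1 = 4
n=8: not %3==0, acc = 4+1 = 5
n=7: not %3==0, acc = 5+1 = 6
n=0: %3==0, acc = 6*2+0 = 12
n=6: %3==0, acc = 12*2+6 = 30
n=9: %3==0, acc = 30*2+9 = 69
n=4: not %3==0, acc = 69+1 = 70
n=10: not %3==0, acc = 70+1 = 71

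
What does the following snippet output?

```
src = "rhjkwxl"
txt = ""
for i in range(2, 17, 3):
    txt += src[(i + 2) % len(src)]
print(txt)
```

i=2: add src[4]='w' → 'w'
i=5: add src[0]='r' → 'wr'
i=8: add src[3]='k' → 'wrk'
i=11: add src[6]='l' → 'wrkl'
i=14: add src[2]='j' → 'wrklj'

wrklj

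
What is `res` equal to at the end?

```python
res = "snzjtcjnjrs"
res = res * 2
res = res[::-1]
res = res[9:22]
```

'nssrjnjctjzns'

repeat ×2 → 'snzjtcjnjrssnzjtcjnjrs'
reverse → 'srjnjctjznssrjnjctjzns'
slice [9:22] → 'nssrjnjctjzns'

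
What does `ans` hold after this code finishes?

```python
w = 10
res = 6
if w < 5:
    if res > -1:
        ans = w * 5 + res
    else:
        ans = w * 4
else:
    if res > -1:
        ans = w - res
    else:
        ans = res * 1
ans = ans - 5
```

-1

w=10, res=6
w < 5 is False; res > -1 is True
→ ans = w - res = 4
ans = 4-5 = -1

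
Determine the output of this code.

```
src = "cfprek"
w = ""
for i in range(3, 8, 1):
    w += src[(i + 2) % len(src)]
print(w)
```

kcfpr

i=3: add src[5]='k' → 'k'
i=4: add src[0]='c' → 'kc'
i=5: add src[1]='f' → 'kcf'
i=6: add src[2]='p' → 'kcfp'
i=7: add src[3]='r' → 'kcfpr'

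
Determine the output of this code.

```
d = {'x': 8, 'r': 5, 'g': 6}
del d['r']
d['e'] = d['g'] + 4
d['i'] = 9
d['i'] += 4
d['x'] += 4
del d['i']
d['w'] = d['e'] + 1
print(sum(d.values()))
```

del 'r' → {'x': 8, 'g': 6}
d['e'] = d['g']+4 = 10 → {'x': 8, 'g': 6, 'e': 10}
d['i'] = 9 → {'x': 8, 'g': 6, 'e': 10, 'i': 9}
d['i'] = 9+4 = 13 → {'x': 8, 'g': 6, 'e': 10, 'i': 13}
d['x'] = 8+4 = 12 → {'x': 12, 'g': 6, 'e': 10, 'i': 13}
del 'i' → {'x': 12, 'g': 6, 'e': 10}
d['w'] = d['e']+1 = 11 → {'x': 12, 'g': 6, 'e': 10, 'w': 11}
sum of values = 39

39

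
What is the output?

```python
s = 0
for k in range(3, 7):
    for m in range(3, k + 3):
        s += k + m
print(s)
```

174

k=3,m=3: s = 0+6 = 6
k=3,m=4: s = 6+7 = 13
k=3,m=5: s = 13+8 = 21
k=4,m=3: s = 21+7 = 28
k=4,m=4: s = 28+8 = 36
k=4,m=5: s = 36+9 = 45
k=4,m=6: s = 45+10 = 55
k=5,m=3: s = 55+8 = 63
k=5,m=4: s = 63+9 = 72
k=5,m=5: s = 72+10 = 82
k=5,m=6: s = 82+11 = 93
k=5,m=7: s = 93+12 = 105
k=6,m=3: s = 105+9 = 114
k=6,m=4: s = 114+10 = 124
k=6,m=5: s = 124+11 = 135
k=6,m=6: s = 135+12 = 147
k=6,m=7: s = 147+13 = 160
k=6,m=8: s = 160+14 = 174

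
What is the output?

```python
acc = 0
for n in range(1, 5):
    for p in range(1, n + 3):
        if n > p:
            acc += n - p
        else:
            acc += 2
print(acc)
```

34

n=1,p=1: not 1>1, acc = 0+2 = 2
n=1,p=2: not 1>2, acc = 2+2 = 4
n=1,p=3: not 1>3, acc = 4+2 = 6
n=2,p=1: 2>1, acc = 6+1 = 7
n=2,p=2: not 2>2, acc = 7+2 = 9
n=2,p=3: not 2>3, acc = 9+2 = 11
n=2,p=4: not 2>4, acc = 11+2 = 13
n=3,p=1: 3>1, acc = 13+2 = 15
n=3,p=2: 3>2, acc = 15+1 = 16
n=3,p=3: not 3>3, acc = 16+2 = 18
n=3,p=4: not 3>4, acc = 18+2 = 20
n=3,p=5: not 3>5, acc = 20+2 = 22
n=4,p=1: 4>1, acc = 22+3 = 25
n=4,p=2: 4>2, acc = 25+2 = 27
n=4,p=3: 4>3, acc = 27+1 = 28
n=4,p=4: not 4>4, acc = 28+2 = 30
n=4,p=5: not 4>5, acc = 30+2 = 32
n=4,p=6: not 4>6, acc = 32+2 = 34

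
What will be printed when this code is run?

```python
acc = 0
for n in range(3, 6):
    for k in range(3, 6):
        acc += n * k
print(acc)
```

n=3,k=3: acc = 0+9 = 9
n=3,k=4: acc = 9+12 = 21
n=3,k=5: acc = 21+15 = 36
n=4,k=3: acc = 36+12 = 48
n=4,k=4: acc = 48+16 = 64
n=4,k=5: acc = 64+20 = 84
n=5,k=3: acc = 84+15 = 99
n=5,k=4: acc = 99+20 = 119
n=5,k=5: acc = 119+25 = 144

144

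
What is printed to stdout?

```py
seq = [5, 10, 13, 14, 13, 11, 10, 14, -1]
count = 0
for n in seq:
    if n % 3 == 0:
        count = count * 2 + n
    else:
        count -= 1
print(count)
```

-9

n=5: not %3==0, count = 0-1 = -1
n=10: not %3==0, count = (-1)-1 = -2
n=13: not %3==0, count = (-2)-1 = -3
n=14: not %3==0, count = (-3)-1 = -4
n=13: not %3==0, count = (-4)-1 = -5
n=11: not %3==0, count = (-5)-1 = -6
n=10: not %3==0, count = (-6)-1 = -7
n=14: not %3==0, count = (-7)-1 = -8
n=-1: not %3==0, count = (-8)-1 = -9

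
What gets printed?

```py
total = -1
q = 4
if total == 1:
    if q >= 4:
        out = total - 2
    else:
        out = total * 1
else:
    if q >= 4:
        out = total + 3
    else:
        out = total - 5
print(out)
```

2

total=-1, q=4
total == 1 is False; q >= 4 is True
→ out = total + 3 = 2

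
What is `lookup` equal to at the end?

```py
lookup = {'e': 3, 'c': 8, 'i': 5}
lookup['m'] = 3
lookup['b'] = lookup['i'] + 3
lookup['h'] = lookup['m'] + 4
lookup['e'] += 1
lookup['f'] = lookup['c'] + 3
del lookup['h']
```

lookup['m'] = 3 → {'e': 3, 'c': 8, 'i': 5, 'm': 3}
lookup['b'] = lookup['i']+3 = 8 → {'e': 3, 'c': 8, 'i': 5, 'm': 3, 'b': 8}
lookup['h'] = lookup['m']+4 = 7 → {'e': 3, 'c': 8, 'i': 5, 'm': 3, 'b': 8, 'h': 7}
lookup['e'] = 3+1 = 4 → {'e': 4, 'c': 8, 'i': 5, 'm': 3, 'b': 8, 'h': 7}
lookup['f'] = lookup['c']+3 = 11 → {'e': 4, 'c': 8, 'i': 5, 'm': 3, 'b': 8, 'h': 7, 'f': 11}
del 'h' → {'e': 4, 'c': 8, 'i': 5, 'm': 3, 'b': 8, 'f': 11}

{'e': 4, 'c': 8, 'i': 5, 'm': 3, 'b': 8, 'f': 11}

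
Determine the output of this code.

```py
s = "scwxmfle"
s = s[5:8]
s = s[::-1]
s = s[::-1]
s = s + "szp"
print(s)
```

fleszp

slice [5:8] → 'fle'
reverse → 'elf'
reverse → 'fle'
+ 'szp' → 'fleszp'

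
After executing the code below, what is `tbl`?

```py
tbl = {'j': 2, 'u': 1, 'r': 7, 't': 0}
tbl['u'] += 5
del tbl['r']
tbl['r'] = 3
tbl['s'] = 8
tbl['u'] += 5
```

{'j': 2, 'u': 11, 't': 0, 'r': 3, 's': 8}

tbl['u'] = 1+5 = 6 → {'j': 2, 'u': 6, 'r': 7, 't': 0}
del 'r' → {'j': 2, 'u': 6, 't': 0}
tbl['r'] = 3 → {'j': 2, 'u': 6, 't': 0, 'r': 3}
tbl['s'] = 8 → {'j': 2, 'u': 6, 't': 0, 'r': 3, 's': 8}
tbl['u'] = 6+5 = 11 → {'j': 2, 'u': 11, 't': 0, 'r': 3, 's': 8}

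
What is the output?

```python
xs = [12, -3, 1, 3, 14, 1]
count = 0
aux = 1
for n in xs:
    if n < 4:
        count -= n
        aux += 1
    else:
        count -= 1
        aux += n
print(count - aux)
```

-35

n=12: not <4, count = 0-1 = -1; aux=13
n=-3: <4, count = (-1)-(-3) = 2; aux=14
n=1: <4, count = 2-1 = 1; aux=15
n=3: <4, count = 1-3 = -2; aux=16
n=14: not <4, count = (-2)-1 = -3; aux=30
n=1: <4, count = (-3)-1 = -4; aux=31
count-aux = (-4)-31 = -35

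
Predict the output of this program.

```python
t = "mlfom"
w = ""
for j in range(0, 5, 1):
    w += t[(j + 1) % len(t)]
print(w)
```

lfomm

j=0: add t[1]='l' → 'l'
j=1: add t[2]='f' → 'lf'
j=2: add t[3]='o' → 'lfo'
j=3: add t[4]='m' → 'lfom'
j=4: add t[0]='m' → 'lfomm'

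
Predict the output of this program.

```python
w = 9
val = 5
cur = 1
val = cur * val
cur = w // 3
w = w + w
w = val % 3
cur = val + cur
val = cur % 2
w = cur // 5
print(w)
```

1

val = 1*5 = 5
cur = 9//3 = 3
w = 9+9 = 18
w = 5%3 = 2
cur = 5+3 = 8
val = 8%2 = 0
w = 8//5 = 1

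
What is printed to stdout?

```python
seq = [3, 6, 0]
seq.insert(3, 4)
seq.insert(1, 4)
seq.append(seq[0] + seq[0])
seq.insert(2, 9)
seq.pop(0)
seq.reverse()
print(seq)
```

insert 4 at 3 → [3, 6, 0, 4]
insert 4 at 1 → [3, 4, 6, 0, 4]
append seq[0]+seq[0] = 3+3 = 6 → [3, 4, 6, 0, 4, 6]
insert 9 at 2 → [3, 4, 9, 6, 0, 4, 6]
pop(0) removes 3 → [4, 9, 6, 0, 4, 6]
reverse → [6, 4, 0, 6, 9, 4]

[6, 4, 0, 6, 9, 4]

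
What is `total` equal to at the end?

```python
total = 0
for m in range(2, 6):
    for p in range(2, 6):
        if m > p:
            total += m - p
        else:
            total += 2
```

m=2,p=2: not 2>2, total = 0+2 = 2
m=2,p=3: not 2>3, total = 2+2 = 4
m=2,p=4: not 2>4, total = 4+2 = 6
m=2,p=5: not 2>5, total = 6+2 = 8
m=3,p=2: 3>2, total = 8+1 = 9
m=3,p=3: not 3>3, total = 9+2 = 11
m=3,p=4: not 3>4, total = 11+2 = 13
m=3,p=5: not 3>5, total = 13+2 = 15
m=4,p=2: 4>2, total = 15+2 = 17
m=4,p=3: 4>3, total = 17+1 = 18
m=4,p=4: not 4>4, total = 18+2 = 20
m=4,p=5: not 4>5, total = 20+2 = 22
m=5,p=2: 5>2, total = 22+3 = 25
m=5,p=3: 5>3, total = 25+2 = 27
m=5,p=4: 5>4, total = 27+1 = 28
m=5,p=5: not 5>5, total = 28+2 = 30

30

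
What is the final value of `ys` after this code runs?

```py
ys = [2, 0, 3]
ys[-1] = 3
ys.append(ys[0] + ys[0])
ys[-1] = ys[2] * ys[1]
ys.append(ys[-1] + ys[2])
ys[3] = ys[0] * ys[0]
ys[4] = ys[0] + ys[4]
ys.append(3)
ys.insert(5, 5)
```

[2, 0, 3, 4, 5, 5, 3]

ys[-1] = 3 → [2, 0, 3]
append ys[0]+ys[0] = 2+2 = 4 → [2, 0, 3, 4]
ys[-1] = ys[2]*ys[1] = 3*0 = 0 → [2, 0, 3, 0]
append ys[-1]+ys[2] = 0+3 = 3 → [2, 0, 3, 0, 3]
ys[3] = ys[0]*ys[0] = 2*2 = 4 → [2, 0, 3, 4, 3]
ys[4] = ys[0]+ys[4] = 2+3 = 5 → [2, 0, 3, 4, 5]
append 3 → [2, 0, 3, 4, 5, 3]
insert 5 at 5 → [2, 0, 3, 4, 5, 5, 3]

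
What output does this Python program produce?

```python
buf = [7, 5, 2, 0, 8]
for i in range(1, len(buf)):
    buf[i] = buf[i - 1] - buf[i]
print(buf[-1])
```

-8

i=1: buf[1] = 7-5 = 2 → [7, 2, 2, 0, 8]
i=2: buf[2] = 2-2 = 0 → [7, 2, 0, 0, 8]
i=3: buf[3] = 0-0 = 0 → [7, 2, 0, 0, 8]
i=4: buf[4] = 0-8 = -8 → [7, 2, 0, 0, -8]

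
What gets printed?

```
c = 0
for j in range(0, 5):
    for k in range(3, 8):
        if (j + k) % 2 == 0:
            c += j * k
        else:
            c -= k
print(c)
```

55

j=0,k=3: odd sum, c = 0-3 = -3
j=0,k=4: even sum, c = (-3)+0 = -3
j=0,k=5: odd sum, c = (-3)-5 = -8
j=0,k=6: even sum, c = (-8)+0 = -8
j=0,k=7: odd sum, c = (-8)-7 = -15
j=1,k=3: even sum, c = (-15)+3 = -12
j=1,k=4: odd sum, c = (-12)-4 = -16
j=1,k=5: even sum, c = (-16)+5 = -11
j=1,k=6: odd sum, c = (-11)-6 = -17
j=1,k=7: even sum, c = (-17)+7 = -10
j=2,k=3: odd sum, c = (-10)-3 = -13
j=2,k=4: even sum, c = (-13)+8 = -5
j=2,k=5: odd sum, c = (-5)-5 = -10
j=2,k=6: even sum, c = (-10)+12 = 2
j=2,k=7: odd sum, c = 2-7 = -5
j=3,k=3: even sum, c = (-5)+9 = 4
j=3,k=4: odd sum, c = 4-4 = 0
j=3,k=5: even sum, c = 0+15 = 15
j=3,k=6: odd sum, c = 15-6 = 9
j=3,k=7: even sum, c = 9+21 = 30
j=4,k=3: odd sum, c = 30-3 = 27
j=4,k=4: even sum, c = 27+16 = 43
j=4,k=5: odd sum, c = 43-5 = 38
j=4,k=6: even sum, c = 38+24 = 62
j=4,k=7: odd sum, c = 62-7 = 55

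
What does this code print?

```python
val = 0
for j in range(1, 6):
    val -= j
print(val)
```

-15

j=1: val = 0-1 = -1
j=2: val = (-1)-2 = -3
j=3: val = (-3)-3 = -6
j=4: val = (-6)-4 = -10
j=5: val = (-10)-5 = -15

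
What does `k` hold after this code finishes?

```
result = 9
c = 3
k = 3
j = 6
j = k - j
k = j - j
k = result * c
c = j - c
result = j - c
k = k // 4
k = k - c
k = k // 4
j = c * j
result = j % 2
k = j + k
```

21

j = 3-6 = -3
k = (-3)-(-3) = 0
k = 9*3 = 27
c = (-3)-3 = -6
result = (-3)-(-6) = 3
k = 27//4 = 6
k = 6-(-6) = 12
k = 12//4 = 3
j = (-6)*(-3) = 18
result = 18%2 = 0
k = 18+3 = 21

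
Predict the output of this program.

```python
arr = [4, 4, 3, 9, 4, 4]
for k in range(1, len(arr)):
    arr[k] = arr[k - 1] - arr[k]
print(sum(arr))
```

-47

k=1: arr[1] = 4-4 = 0 → [4, 0, 3, 9, 4, 4]
k=2: arr[2] = 0-3 = -3 → [4, 0, -3, 9, 4, 4]
k=3: arr[3] = (-3)-9 = -12 → [4, 0, -3, -12, 4, 4]
k=4: arr[4] = (-12)-4 = -16 → [4, 0, -3, -12, -16, 4]
k=5: arr[5] = (-16)-4 = -20 → [4, 0, -3, -12, -16, -20]
sum = -47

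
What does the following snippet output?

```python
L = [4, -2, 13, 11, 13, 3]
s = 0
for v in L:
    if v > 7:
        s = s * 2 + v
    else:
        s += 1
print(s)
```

v=4: not >7, s = 0+1 = 1
v=-2: not >7, s = 1+1 = 2
v=13: >7, s = 2*2+13 = 17
v=11: >7, s = 17*2+11 = 45
v=13: >7, s = 45*2+13 = 103
v=3: not >7, s = 103+1 = 104

104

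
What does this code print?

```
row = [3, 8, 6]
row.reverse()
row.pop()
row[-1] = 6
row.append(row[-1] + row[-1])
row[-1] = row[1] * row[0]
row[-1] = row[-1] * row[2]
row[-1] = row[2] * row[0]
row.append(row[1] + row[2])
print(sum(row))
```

15570

reverse → [6, 8, 3]
pop() removes 3 → [6, 8]
row[-1] = 6 → [6, 6]
append row[-1]+row[-1] = 6+6 = 12 → [6, 6, 12]
row[-1] = row[1]*row[0] = 6*6 = 36 → [6, 6, 36]
row[-1] = row[-1]*row[2] = 36*36 = 1296 → [6, 6, 1296]
row[-1] = row[2]*row[0] = 1296*6 = 7776 → [6, 6, 7776]
append row[1]+row[2] = 6+7776 = 7782 → [6, 6, 7776, 7782]
sum = 15570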